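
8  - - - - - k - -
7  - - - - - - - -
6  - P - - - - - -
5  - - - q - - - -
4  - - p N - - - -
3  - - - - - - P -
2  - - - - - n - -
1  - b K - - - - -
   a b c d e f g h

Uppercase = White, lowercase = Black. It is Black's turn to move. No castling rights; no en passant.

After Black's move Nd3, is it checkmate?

After Nd3: white king on c1; in check: yes, from the black knight on d3.
White has 3 legal replies: Kd2, Kd1, Kxb1.
In check but a legal move exists → not checkmate.

no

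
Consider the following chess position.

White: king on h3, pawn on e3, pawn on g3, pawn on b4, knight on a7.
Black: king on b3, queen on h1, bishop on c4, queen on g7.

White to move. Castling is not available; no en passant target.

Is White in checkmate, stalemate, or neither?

checkmate

White to move; white king on h3.
In check: yes, from the black queen on h1.
King squares — g2: attacked by Qh1; h2: attacked by Qh1; g3: own pawn; g4: attacked by Qg7; h4: attacked by Qh1.
Legal moves for White: none.
In check with no legal moves → checkmate.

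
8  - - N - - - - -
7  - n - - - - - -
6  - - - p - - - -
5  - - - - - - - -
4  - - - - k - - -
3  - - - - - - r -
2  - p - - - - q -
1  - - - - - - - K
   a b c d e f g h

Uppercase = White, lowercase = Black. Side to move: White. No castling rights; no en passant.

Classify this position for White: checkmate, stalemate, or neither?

checkmate

White to move; white king on h1.
In check: yes, from the black queen on g2.
King squares — g1: attacked by Qg2; g2: attacked by Rg3; h2: attacked by Qg2.
Legal moves for White: none.
In check with no legal moves → checkmate.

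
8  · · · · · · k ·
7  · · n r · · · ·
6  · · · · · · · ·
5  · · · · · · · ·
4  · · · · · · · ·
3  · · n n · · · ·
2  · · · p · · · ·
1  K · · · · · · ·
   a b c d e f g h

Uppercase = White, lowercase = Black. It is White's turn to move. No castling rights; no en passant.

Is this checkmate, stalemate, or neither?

White to move; white king on a1.
In check: no.
King squares — b1: attacked by Nc3; a2: attacked by Nc3; b2: attacked by Nd3.
Legal moves for White: none.
Not in check and no legal moves → stalemate.

stalemate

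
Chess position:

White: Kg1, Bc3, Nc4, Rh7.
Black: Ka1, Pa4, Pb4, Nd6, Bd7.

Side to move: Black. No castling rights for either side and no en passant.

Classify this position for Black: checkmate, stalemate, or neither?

neither

Black to move; black king on a1.
In check: yes, from the white bishop on c3.
King squares — b1: available; a2: available; b2: attacked by Bc3.
Legal moves for Black: Ka2, Kb1, bxc3.
Black is in check but has 3 legal moves → neither.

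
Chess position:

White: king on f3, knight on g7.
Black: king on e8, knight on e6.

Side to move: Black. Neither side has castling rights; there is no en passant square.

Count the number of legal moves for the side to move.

Black to move; king on e8.
In check: yes, from the white knight on g7.
Legal moves: Kf8, Kd8, Kf7, Ke7, Kd7, Nxg7.
Count: 6.

6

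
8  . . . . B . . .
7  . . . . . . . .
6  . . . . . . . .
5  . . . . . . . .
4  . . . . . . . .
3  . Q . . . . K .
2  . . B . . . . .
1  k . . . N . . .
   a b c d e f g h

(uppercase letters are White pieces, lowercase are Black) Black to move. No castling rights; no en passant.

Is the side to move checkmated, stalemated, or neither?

stalemate

Black to move; black king on a1.
In check: no.
King squares — b1: attacked by Bc2; a2: attacked by Qb3; b2: attacked by Qb3.
Legal moves for Black: none.
Not in check and no legal moves → stalemate.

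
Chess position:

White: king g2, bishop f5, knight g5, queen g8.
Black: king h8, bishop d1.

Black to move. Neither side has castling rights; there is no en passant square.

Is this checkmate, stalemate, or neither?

Black to move; black king on h8.
In check: yes, from the white queen on g8.
Legal moves for Black: Kxg8.
Black is in check but has 1 legal move → neither.

neither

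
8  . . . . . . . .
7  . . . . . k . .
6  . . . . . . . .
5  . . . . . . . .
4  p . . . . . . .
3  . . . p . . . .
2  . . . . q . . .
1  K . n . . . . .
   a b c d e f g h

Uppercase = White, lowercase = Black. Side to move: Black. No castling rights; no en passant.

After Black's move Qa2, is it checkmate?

After Qa2: white king on a1; in check: yes, from the black queen on a2.
King squares — b1: attacked by Qa2; a2: attacked by Nc1; b2: attacked by Qa2.
White has no legal moves → checkmate.

yes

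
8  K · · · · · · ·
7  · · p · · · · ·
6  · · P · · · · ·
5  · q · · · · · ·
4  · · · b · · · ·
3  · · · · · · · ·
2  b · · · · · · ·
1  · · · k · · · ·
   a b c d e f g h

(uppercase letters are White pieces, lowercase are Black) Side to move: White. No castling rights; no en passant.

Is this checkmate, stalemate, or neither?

White to move; white king on a8.
In check: no.
King squares — a7: attacked by Bd4; b7: attacked by Qb5; b8: attacked by Qb5.
Legal moves for White: none.
Not in check and no legal moves → stalemate.

stalemate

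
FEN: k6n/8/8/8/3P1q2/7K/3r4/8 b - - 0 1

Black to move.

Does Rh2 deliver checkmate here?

yes

After Rh2: white king on h3; in check: yes, from the black rook on h2.
King squares — g2: attacked by Rh2; h2: attacked by Qf4; g3: attacked by Qf4; g4: attacked by Qf4; h4: attacked by Rh2.
White has no legal moves → checkmate.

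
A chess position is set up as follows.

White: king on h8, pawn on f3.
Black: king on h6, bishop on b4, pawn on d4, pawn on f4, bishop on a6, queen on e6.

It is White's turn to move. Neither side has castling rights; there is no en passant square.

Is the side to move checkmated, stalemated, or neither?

White to move; white king on h8.
In check: no.
King squares — g7: attacked by Kh6; h7: attacked by Kh6; g8: attacked by Qe6.
Legal moves for White: none.
Not in check and no legal moves → stalemate.

stalemate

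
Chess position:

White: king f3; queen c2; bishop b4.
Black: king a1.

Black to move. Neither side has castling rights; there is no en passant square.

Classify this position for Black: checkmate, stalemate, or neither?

Black to move; black king on a1.
In check: no.
King squares — b1: attacked by Qc2; a2: attacked by Qc2; b2: attacked by Qc2.
Legal moves for Black: none.
Not in check and no legal moves → stalemate.

stalemate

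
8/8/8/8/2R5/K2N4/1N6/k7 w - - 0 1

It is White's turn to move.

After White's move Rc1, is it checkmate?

yes

After Rc1: black king on a1; in check: yes, from the white rook on c1.
King squares — b1: attacked by Rc1; a2: attacked by Ka3; b2: attacked by Ka3.
Black has no legal moves → checkmate.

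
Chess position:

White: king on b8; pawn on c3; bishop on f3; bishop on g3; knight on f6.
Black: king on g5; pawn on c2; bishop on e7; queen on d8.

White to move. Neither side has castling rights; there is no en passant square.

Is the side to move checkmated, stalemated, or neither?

neither

White to move; white king on b8.
In check: yes, from the black queen on d8.
Legal moves for White: Kb7, Ka7.
White is in check but has 2 legal moves → neither.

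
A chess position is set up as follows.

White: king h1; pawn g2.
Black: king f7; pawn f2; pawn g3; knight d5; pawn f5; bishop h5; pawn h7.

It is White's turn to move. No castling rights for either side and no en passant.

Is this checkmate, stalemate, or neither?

White to move; white king on h1.
In check: no.
King squares — g1: attacked by Pf2; g2: own pawn; h2: attacked by Pg3.
Legal moves for White: none.
Not in check and no legal moves → stalemate.

stalemate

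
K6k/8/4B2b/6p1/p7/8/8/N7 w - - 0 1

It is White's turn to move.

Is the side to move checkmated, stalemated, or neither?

neither

White to move; white king on a8.
In check: no.
Legal moves for White: Kb8, Kb7, Ka7, Bg8, Bc8, Bf7, Bd7, Bf5, Bd5, Bg4, Bc4, Bh3, Bb3, Ba2, Nb3, Nc2.
White has 16 legal moves and is not in check → neither.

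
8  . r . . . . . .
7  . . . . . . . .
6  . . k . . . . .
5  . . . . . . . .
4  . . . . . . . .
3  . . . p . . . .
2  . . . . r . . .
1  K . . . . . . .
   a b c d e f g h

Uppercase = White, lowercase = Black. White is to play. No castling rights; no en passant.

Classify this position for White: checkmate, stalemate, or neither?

stalemate

White to move; white king on a1.
In check: no.
King squares — b1: attacked by Rb8; a2: attacked by Re2; b2: attacked by Re2.
Legal moves for White: none.
Not in check and no legal moves → stalemate.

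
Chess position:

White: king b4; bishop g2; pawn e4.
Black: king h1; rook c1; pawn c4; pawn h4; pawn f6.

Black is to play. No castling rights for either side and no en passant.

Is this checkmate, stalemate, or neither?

neither

Black to move; black king on h1.
In check: yes, from the white bishop on g2.
King squares — g1: available; g2: available; h2: available.
Legal moves for Black: Kh2, Kxg2, Kg1.
Black is in check but has 3 legal moves → neither.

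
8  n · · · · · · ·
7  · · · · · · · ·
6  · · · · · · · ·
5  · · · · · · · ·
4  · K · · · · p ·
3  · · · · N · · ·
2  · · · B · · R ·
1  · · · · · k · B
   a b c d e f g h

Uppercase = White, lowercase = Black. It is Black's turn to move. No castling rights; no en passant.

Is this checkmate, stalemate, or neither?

checkmate

Black to move; black king on f1.
In check: yes, from the white knight on e3.
King squares — e1: attacked by Bd2; g1: attacked by Rg2; e2: attacked by Rg2; f2: attacked by Rg2; g2: attacked by Bh1.
Legal moves for Black: none.
In check with no legal moves → checkmate.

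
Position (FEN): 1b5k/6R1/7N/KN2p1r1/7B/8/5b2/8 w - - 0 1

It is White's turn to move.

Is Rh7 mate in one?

no

After Rh7: black king on h8; in check: yes, from the white rook on h7.
Black has 1 legal reply: Kxh7.
In check but a legal move exists → not checkmate.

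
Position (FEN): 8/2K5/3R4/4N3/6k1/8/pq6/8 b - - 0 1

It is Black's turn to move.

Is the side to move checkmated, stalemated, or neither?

Black to move; black king on g4.
In check: yes, from the white knight on e5.
Legal moves for Black: Kh5, Kg5, Kf5, Kh4, Kf4, Kh3, Kg3, Qxe5.
Black is in check but has 8 legal moves → neither.

neither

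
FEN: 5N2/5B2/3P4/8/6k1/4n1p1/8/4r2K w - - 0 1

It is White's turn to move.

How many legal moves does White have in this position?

0

White to move; king on h1.
In check: yes, from the black rook on e1.
Legal moves: none.
Count: 0.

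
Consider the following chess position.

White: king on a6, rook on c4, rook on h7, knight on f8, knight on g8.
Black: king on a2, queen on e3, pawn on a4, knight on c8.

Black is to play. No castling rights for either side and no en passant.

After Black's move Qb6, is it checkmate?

yes

After Qb6: white king on a6; in check: yes, from the black queen on b6.
King squares — a5: attacked by Qb6; b5: attacked by Qb6; b6: attacked by Nc8; a7: attacked by Qb6; b7: attacked by Qb6.
White has no legal moves → checkmate.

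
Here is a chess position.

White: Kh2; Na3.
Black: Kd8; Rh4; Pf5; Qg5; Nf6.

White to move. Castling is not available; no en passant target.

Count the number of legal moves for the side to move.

White to move; king on h2.
In check: yes, from the black rook on h4.
Legal moves: none.
Count: 0.

0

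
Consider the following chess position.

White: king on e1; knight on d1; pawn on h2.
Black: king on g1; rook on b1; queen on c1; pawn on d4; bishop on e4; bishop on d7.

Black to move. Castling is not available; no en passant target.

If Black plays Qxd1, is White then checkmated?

yes

After Qxd1: white king on e1; in check: yes, from the black queen on d1.
King squares — d1: attacked by Rb1; f1: attacked by Qd1; d2: attacked by Qd1; e2: attacked by Qd1; f2: attacked by Kg1.
White has no legal moves → checkmate.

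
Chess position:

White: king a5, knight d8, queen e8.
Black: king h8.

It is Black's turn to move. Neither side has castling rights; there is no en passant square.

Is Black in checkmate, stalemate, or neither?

neither

Black to move; black king on h8.
In check: yes, from the white queen on e8.
King squares — g7: available; h7: available; g8: attacked by Qe8.
Legal moves for Black: Kh7, Kg7.
Black is in check but has 2 legal moves → neither.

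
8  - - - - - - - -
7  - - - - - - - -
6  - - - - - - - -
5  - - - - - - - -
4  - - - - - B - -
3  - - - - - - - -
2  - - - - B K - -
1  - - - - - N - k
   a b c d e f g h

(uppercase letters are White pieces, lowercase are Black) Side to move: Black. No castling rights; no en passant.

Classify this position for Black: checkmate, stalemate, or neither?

Black to move; black king on h1.
In check: no.
King squares — g1: attacked by Kf2; g2: attacked by Kf2; h2: attacked by Nf1.
Legal moves for Black: none.
Not in check and no legal moves → stalemate.

stalemate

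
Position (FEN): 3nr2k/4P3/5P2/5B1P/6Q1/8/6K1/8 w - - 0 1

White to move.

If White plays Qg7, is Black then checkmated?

After Qg7: black king on h8; in check: yes, from the white queen on g7.
King squares — g7: attacked by Pf6; h7: attacked by Bf5; g8: attacked by Qg7.
Black has no legal moves → checkmate.

yes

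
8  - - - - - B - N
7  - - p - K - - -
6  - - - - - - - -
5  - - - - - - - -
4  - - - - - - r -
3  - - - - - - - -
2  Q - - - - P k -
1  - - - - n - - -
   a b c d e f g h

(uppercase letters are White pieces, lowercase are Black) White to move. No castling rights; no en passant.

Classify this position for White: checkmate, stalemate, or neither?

White to move; white king on e7.
In check: no.
Legal moves for White include: Nf7, Ng6, Bg7, Bh6, Ke8, Kd8, Kf7, Kd7, Kf6, Ke6, Qg8, Qa8+, Qf7, Qa7, Qe6, Qa6, Qd5+, Qa5, ... (list truncated; more exist).
White has legal moves and is not in check → neither.

neither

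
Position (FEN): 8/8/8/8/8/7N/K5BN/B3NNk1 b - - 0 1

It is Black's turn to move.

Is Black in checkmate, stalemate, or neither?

Black to move; black king on g1.
In check: yes, from the white knight on h3.
King squares — f1: attacked by Bg2; h1: attacked by Bg2; f2: attacked by Nh3; g2: attacked by Ne1; h2: attacked by Nf1.
Legal moves for Black: none.
In check with no legal moves → checkmate.

checkmate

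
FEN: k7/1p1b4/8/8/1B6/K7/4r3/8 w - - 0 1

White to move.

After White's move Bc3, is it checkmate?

no

After Bc3: black king on a8; in check: no.
Black is not in check, so this cannot be checkmate.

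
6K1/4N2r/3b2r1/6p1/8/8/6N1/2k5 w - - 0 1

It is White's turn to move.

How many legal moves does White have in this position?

3

White to move; king on g8.
In check: yes, from the black rook on g6.
Legal moves: Kf8, Kxh7, Nxg6.
Count: 3.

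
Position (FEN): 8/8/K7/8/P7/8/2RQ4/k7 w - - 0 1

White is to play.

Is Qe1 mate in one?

yes

After Qe1: black king on a1; in check: yes, from the white queen on e1.
King squares — b1: attacked by Qe1; a2: attacked by Rc2; b2: attacked by Rc2.
Black has no legal moves → checkmate.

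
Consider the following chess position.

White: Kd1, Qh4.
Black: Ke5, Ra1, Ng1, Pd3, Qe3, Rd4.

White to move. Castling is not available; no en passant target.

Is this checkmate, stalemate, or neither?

White to move; white king on d1.
In check: yes, from the black rook on a1.
King squares — c1: attacked by Ra1; e1: attacked by Ra1; c2: attacked by Pd3; d2: attacked by Qe3; e2: attacked by Ng1.
Legal moves for White: none.
In check with no legal moves → checkmate.

checkmate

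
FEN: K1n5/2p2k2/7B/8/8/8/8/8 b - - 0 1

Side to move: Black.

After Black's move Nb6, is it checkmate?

no

After Nb6: white king on a8; in check: yes, from the black knight on b6.
White has 3 legal replies: Kb8, Kb7, Ka7.
In check but a legal move exists → not checkmate.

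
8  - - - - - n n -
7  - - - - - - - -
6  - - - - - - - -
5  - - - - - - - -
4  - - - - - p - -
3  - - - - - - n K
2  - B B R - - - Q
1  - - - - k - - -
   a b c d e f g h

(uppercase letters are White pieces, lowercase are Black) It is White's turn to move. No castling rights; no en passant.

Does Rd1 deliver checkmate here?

After Rd1: black king on e1; in check: yes, from the white rook on d1.
King squares — d1: attacked by Bc2; f1: attacked by Rd1; d2: attacked by Rd1; e2: attacked by Qh2; f2: attacked by Qh2.
Black has no legal moves → checkmate.

yes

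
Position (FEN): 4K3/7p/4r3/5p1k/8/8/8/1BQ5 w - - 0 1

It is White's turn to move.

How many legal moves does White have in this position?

White to move; king on e8.
In check: yes, from the black rook on e6.
Legal moves: Kf8, Kd8, Kf7, Kd7.
Count: 4.

4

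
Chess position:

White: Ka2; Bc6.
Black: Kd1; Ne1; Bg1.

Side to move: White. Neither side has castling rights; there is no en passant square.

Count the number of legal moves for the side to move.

White to move; king on a2.
In check: no.
Legal moves: Be8, Ba8, Bd7, Bb7, Bd5, Bb5, Be4, Ba4+, Bf3+, Bg2, Bh1, Kb3, Ka3, Kb2, Kb1, Ka1.
Count: 16.

16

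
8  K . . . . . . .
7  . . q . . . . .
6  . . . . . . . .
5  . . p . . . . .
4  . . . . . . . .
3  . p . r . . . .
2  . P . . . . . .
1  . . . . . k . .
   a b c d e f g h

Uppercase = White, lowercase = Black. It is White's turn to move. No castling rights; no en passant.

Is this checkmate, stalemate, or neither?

White to move; white king on a8.
In check: no.
King squares — a7: attacked by Qc7; b7: attacked by Qc7; b8: attacked by Qc7.
Legal moves for White: none.
Not in check and no legal moves → stalemate.

stalemate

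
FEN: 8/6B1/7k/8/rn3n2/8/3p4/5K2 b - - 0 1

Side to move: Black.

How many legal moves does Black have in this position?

Black to move; king on h6.
In check: yes, from the white bishop on g7.
Legal moves: Kh7, Kxg7, Kg6, Kh5, Kg5.
Count: 5.

5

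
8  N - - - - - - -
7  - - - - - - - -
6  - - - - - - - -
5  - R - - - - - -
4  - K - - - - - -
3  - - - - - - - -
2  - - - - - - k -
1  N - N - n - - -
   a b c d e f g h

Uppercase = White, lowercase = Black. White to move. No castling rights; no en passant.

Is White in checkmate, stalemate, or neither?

White to move; white king on b4.
In check: no.
Legal moves for White include: Nc7, Nb6, Rb8, Rb7, Rb6, Rh5, Rg5+, Rf5, Re5, Rd5, Rc5, Ra5, Kc5, Ka5, Kc4, Ka4, Kc3, Kb3, ... (list truncated; more exist).
White has legal moves and is not in check → neither.

neither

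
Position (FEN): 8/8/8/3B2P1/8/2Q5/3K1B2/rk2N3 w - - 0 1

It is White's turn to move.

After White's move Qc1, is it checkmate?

yes

After Qc1: black king on b1; in check: yes, from the white queen on c1.
King squares — a1: own rook; c1: attacked by Kd2; a2: attacked by Bd5; b2: attacked by Qc1; c2: attacked by Qc1.
Black has no legal moves → checkmate.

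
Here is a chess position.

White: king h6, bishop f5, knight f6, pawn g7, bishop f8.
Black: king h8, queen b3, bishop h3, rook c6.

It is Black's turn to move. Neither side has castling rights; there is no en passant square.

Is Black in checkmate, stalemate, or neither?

checkmate

Black to move; black king on h8.
In check: yes, from the white pawn on g7.
King squares — g7: attacked by Kh6; h7: attacked by Bf5; g8: attacked by Nf6.
Legal moves for Black: none.
In check with no legal moves → checkmate.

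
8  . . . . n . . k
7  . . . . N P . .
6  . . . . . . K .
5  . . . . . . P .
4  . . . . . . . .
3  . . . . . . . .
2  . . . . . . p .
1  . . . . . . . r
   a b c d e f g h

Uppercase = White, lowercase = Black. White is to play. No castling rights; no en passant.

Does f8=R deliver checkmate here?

After f8=R: black king on h8; in check: yes, from the white rook on f8.
King squares — g7: attacked by Kg6; h7: attacked by Kg6; g8: attacked by Ne7.
Black has no legal moves → checkmate.

yes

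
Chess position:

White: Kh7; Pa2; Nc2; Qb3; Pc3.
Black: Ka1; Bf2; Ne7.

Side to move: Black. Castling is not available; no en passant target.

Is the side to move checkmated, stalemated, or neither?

checkmate

Black to move; black king on a1.
In check: yes, from the white knight on c2.
King squares — b1: attacked by Qb3; a2: attacked by Qb3; b2: attacked by Qb3.
Legal moves for Black: none.
In check with no legal moves → checkmate.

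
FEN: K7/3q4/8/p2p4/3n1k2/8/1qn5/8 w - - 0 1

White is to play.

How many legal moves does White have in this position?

White to move; king on a8.
In check: no.
Legal moves: none.
Count: 0.

0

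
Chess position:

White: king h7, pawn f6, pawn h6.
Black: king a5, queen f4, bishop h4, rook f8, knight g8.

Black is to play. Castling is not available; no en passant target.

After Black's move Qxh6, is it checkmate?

After Qxh6: white king on h7; in check: yes, from the black queen on h6.
King squares — g6: attacked by Qh6; h6: attacked by Ng8; g7: attacked by Qh6; g8: attacked by Rf8; h8: attacked by Qh6.
White has no legal moves → checkmate.

yes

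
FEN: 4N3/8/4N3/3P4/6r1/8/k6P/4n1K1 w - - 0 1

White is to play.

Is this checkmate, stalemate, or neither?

neither

White to move; white king on g1.
In check: yes, from the black rook on g4.
Legal moves for White: Kf2, Kh1, Kf1.
White is in check but has 3 legal moves → neither.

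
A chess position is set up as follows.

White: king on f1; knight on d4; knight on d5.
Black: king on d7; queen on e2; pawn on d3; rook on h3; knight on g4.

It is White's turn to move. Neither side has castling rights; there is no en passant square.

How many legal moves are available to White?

2

White to move; king on f1.
In check: yes, from the black queen on e2.
Legal moves: Kg1, Nxe2.
Count: 2.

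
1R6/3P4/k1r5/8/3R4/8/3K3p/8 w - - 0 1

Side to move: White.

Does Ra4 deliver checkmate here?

yes

After Ra4: black king on a6; in check: yes, from the white rook on a4.
King squares — a5: attacked by Ra4; b5: attacked by Rb8; b6: attacked by Rb8; a7: attacked by Ra4; b7: attacked by Rb8.
Black has no legal moves → checkmate.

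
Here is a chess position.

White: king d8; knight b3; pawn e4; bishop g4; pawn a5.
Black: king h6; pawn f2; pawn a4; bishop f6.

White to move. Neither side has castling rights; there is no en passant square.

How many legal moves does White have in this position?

White to move; king on d8.
In check: yes, from the black bishop on f6.
Legal moves: Ke8, Kc8, Kd7, Kc7.
Count: 4.

4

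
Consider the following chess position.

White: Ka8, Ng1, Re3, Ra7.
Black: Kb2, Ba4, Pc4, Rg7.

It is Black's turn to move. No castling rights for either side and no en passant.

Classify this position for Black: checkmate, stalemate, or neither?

neither

Black to move; black king on b2.
In check: no.
Legal moves for Black include: Rg8+, Rh7, Rf7, Re7, Rd7, Rc7, Rb7, Rxa7+, Rg6, Rg5, Rg4, Rg3, Rg2, Rxg1, Be8, Bd7, Bc6+, Bb5, ... (list truncated; more exist).
Black has legal moves and is not in check → neither.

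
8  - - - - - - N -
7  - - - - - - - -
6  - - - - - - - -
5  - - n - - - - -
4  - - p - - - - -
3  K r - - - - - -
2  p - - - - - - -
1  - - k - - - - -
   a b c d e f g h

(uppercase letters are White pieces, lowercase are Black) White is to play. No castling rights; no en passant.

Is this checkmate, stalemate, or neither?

neither

White to move; white king on a3.
In check: yes, from the black rook on b3.
Legal moves for White: Kxa2.
White is in check but has 1 legal move → neither.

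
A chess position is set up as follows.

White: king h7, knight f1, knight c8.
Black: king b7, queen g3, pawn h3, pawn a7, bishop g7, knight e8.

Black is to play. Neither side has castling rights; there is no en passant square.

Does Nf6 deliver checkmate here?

After Nf6: white king on h7; in check: yes, from the black knight on f6.
King squares — g6: attacked by Qg3; h6: attacked by Bg7; g7: attacked by Qg3; g8: attacked by Nf6; h8: attacked by Bg7.
White has no legal moves → checkmate.

yes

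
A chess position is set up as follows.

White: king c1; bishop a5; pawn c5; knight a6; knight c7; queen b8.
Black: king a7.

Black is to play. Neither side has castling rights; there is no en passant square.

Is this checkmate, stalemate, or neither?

checkmate

Black to move; black king on a7.
In check: yes, from the white queen on b8.
King squares — a6: attacked by Nc7; b6: attacked by Ba5; b7: attacked by Qb8; a8: attacked by Nc7; b8: attacked by Na6.
Legal moves for Black: none.
In check with no legal moves → checkmate.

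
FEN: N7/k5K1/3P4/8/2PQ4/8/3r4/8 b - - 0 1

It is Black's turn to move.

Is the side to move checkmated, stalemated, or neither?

neither

Black to move; black king on a7.
In check: yes, from the white queen on d4.
Legal moves for Black: Kb8, Kxa8, Kb7, Ka6, Rxd4.
Black is in check but has 5 legal moves → neither.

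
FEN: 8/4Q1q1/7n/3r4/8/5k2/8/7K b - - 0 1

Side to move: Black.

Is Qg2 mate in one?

yes

After Qg2: white king on h1; in check: yes, from the black queen on g2.
King squares — g1: attacked by Qg2; g2: attacked by Kf3; h2: attacked by Qg2.
White has no legal moves → checkmate.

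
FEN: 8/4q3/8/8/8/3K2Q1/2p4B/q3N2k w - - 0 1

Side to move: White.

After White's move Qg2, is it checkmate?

yes

After Qg2: black king on h1; in check: yes, from the white queen on g2.
King squares — g1: attacked by Qg2; g2: attacked by Ne1; h2: attacked by Qg2.
Black has no legal moves → checkmate.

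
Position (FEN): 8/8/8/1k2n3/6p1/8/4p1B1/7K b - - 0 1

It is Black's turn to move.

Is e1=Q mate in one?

After e1=Q: white king on h1; in check: yes, from the black queen on e1.
White has 2 legal replies: Kh2, Bf1+.
In check but a legal move exists → not checkmate.

no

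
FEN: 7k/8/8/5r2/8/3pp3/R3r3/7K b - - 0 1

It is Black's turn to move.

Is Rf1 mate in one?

yes

After Rf1: white king on h1; in check: yes, from the black rook on f1.
King squares — g1: attacked by Rf1; g2: attacked by Re2; h2: attacked by Re2.
White has no legal moves → checkmate.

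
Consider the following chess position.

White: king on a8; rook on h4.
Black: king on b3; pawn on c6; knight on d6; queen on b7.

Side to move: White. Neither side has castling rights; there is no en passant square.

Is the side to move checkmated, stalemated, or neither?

checkmate

White to move; white king on a8.
In check: yes, from the black queen on b7.
King squares — a7: attacked by Qb7; b7: attacked by Nd6; b8: attacked by Qb7.
Legal moves for White: none.
In check with no legal moves → checkmate.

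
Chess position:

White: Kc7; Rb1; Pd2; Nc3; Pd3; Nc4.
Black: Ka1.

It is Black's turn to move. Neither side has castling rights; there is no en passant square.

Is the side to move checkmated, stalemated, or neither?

Black to move; black king on a1.
In check: yes, from the white rook on b1.
King squares — b1: attacked by Nc3; a2: attacked by Nc3; b2: attacked by Rb1.
Legal moves for Black: none.
In check with no legal moves → checkmate.

checkmate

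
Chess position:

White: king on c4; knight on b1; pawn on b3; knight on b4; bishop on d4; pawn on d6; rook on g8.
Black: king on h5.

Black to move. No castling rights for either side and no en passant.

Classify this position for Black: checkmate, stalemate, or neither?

Black to move; black king on h5.
In check: no.
Legal moves for Black: Kh6, Kh4.
Black has 2 legal moves and is not in check → neither.

neither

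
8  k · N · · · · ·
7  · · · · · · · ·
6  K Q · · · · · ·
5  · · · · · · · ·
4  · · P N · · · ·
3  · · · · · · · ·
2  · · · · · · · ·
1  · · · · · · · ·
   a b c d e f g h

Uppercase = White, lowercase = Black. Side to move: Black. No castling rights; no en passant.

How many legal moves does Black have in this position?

Black to move; king on a8.
In check: no.
Legal moves: none.
Count: 0.

0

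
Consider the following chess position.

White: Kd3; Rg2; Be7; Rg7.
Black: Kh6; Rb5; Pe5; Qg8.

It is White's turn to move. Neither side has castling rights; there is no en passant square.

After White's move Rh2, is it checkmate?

After Rh2: black king on h6; in check: yes, from the white rook on h2.
Black has 1 legal reply: Kxg7.
In check but a legal move exists → not checkmate.

no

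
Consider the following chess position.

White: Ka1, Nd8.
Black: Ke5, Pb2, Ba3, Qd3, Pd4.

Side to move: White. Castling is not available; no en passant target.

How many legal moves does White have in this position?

1

White to move; king on a1.
In check: yes, from the black pawn on b2.
Legal moves: Ka2.
Count: 1.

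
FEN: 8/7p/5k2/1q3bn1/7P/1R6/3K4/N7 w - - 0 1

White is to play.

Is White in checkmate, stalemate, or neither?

White to move; white king on d2.
In check: no.
Legal moves for White include: Rxb5, Rb4, Rh3, Rg3, Rf3, Re3, Rd3, Rc3, Ra3, Rb2, Rb1, Ke3, Kc3, Ke1, Kd1, Kc1, Nc2, hxg5+, ... (list truncated; more exist).
White has legal moves and is not in check → neither.

neither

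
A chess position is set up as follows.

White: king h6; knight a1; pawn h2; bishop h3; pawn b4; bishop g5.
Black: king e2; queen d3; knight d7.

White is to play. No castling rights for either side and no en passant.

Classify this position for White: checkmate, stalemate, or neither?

White to move; white king on h6.
In check: no.
Legal moves for White include: Kg7, Kh5, Bd8, Be7, Bf6, Bh4, Bf4, Be3, Bd2, Bc1, Bxd7, Be6, Bf5, Bg4+, Bg2, Bf1+, Nb3, Nc2, ... (list truncated; more exist).
White has legal moves and is not in check → neither.

neither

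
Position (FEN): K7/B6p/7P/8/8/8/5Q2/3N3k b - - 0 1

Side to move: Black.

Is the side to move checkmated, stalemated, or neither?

stalemate

Black to move; black king on h1.
In check: no.
King squares — g1: attacked by Qf2; g2: attacked by Qf2; h2: attacked by Qf2.
Legal moves for Black: none.
Not in check and no legal moves → stalemate.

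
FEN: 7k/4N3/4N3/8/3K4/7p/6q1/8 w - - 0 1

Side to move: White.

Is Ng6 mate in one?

no

After Ng6: black king on h8; in check: yes, from the white knight on g6.
Black has 3 legal replies: Kg8, Kh7, Qxg6.
In check but a legal move exists → not checkmate.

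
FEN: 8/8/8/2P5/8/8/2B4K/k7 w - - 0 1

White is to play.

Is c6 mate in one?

no

After c6: black king on a1; in check: no.
Black is not in check, so this cannot be checkmate.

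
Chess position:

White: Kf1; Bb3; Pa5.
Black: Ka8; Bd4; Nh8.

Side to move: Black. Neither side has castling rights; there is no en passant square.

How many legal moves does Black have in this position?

17

Black to move; king on a8.
In check: no.
Legal moves: Nf7, Ng6, Kb8, Kb7, Ka7, Bg7, Ba7, Bf6, Bb6, Be5, Bc5, Be3, Bc3, Bf2, Bb2, Bg1, Ba1.
Count: 17.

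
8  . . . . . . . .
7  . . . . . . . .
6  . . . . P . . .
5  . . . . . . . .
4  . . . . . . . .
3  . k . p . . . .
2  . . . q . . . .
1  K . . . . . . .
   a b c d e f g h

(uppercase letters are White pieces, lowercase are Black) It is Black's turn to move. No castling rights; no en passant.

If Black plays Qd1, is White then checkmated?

yes

After Qd1: white king on a1; in check: yes, from the black queen on d1.
King squares — b1: attacked by Qd1; a2: attacked by Kb3; b2: attacked by Kb3.
White has no legal moves → checkmate.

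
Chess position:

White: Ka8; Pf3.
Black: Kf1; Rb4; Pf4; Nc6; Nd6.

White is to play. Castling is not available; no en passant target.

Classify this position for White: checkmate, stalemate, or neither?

stalemate

White to move; white king on a8.
In check: no.
King squares — a7: attacked by Nc6; b7: attacked by Rb4; b8: attacked by Rb4.
Legal moves for White: none.
Not in check and no legal moves → stalemate.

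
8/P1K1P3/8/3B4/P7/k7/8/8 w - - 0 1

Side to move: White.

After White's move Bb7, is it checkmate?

no

After Bb7: black king on a3; in check: no.
Black is not in check, so this cannot be checkmate.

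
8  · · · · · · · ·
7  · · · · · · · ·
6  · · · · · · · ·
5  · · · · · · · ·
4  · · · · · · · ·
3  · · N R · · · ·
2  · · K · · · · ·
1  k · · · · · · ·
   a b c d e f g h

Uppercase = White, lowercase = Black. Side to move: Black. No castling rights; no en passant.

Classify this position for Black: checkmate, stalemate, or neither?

stalemate

Black to move; black king on a1.
In check: no.
King squares — b1: attacked by Kc2; a2: attacked by Nc3; b2: attacked by Kc2.
Legal moves for Black: none.
Not in check and no legal moves → stalemate.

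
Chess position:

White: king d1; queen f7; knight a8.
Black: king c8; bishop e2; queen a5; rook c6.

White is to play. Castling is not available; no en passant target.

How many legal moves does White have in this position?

White to move; king on d1.
In check: yes, from the black bishop on e2.
Legal moves: Kxe2.
Count: 1.

1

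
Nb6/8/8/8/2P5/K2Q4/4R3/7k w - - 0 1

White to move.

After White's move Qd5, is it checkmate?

no

After Qd5: black king on h1; in check: yes, from the white queen on d5.
Black has 1 legal reply: Kg1.
In check but a legal move exists → not checkmate.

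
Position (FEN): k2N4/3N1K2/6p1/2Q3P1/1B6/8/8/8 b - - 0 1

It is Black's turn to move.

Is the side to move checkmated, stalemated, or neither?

Black to move; black king on a8.
In check: no.
King squares — a7: attacked by Qc5; b7: attacked by Nd8; b8: attacked by Nd7.
Legal moves for Black: none.
Not in check and no legal moves → stalemate.

stalemate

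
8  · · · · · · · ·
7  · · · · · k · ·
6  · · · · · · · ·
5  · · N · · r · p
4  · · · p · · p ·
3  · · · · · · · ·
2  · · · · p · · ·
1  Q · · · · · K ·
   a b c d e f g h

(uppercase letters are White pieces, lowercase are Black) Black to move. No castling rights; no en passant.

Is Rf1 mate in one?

no

After Rf1: white king on g1; in check: yes, from the black rook on f1.
White has 3 legal replies: Kh2, Kg2, Qxf1+.
In check but a legal move exists → not checkmate.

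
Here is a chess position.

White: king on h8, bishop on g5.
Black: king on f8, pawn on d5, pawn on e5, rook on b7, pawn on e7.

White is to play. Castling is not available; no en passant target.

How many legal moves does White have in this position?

White to move; king on h8.
In check: no.
Legal moves: Kh7, Bxe7+, Bh6+, Bf6, Bh4, Bf4, Be3, Bd2, Bc1.
Count: 9.

9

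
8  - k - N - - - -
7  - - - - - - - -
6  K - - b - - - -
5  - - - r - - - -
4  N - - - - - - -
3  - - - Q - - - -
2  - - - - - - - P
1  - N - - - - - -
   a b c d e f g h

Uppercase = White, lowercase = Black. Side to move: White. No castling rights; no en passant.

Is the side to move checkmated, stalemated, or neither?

neither

White to move; white king on a6.
In check: no.
Legal moves for White include: Nf7, Nb7, Ne6, Nc6+, Kb6, Nb6, Nc5, Nac3, Nb2, Qh7, Qg6, Qf5, Qxd5, Qb5+, Qe4, Qd4, Qc4, Qh3, ... (list truncated; more exist).
White has legal moves and is not in check → neither.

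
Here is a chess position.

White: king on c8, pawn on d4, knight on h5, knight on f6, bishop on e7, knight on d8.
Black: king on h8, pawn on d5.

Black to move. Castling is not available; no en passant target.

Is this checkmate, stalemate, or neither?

Black to move; black king on h8.
In check: no.
King squares — g7: attacked by Nh5; h7: attacked by Nf6; g8: attacked by Nf6.
Legal moves for Black: none.
Not in check and no legal moves → stalemate.

stalemate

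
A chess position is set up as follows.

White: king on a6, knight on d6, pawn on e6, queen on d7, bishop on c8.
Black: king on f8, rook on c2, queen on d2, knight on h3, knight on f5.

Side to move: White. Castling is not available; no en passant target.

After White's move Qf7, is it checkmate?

After Qf7: black king on f8; in check: yes, from the white queen on f7.
King squares — e7: attacked by Qf7; f7: attacked by Nd6; g7: attacked by Qf7; e8: attacked by Nd6; g8: attacked by Qf7.
Black has no legal moves → checkmate.

yes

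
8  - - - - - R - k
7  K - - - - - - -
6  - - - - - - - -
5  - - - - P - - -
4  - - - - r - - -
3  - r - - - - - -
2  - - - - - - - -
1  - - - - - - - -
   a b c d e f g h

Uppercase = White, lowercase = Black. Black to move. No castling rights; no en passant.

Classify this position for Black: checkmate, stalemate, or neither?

Black to move; black king on h8.
In check: yes, from the white rook on f8.
King squares — g7: available; h7: available; g8: attacked by Rf8.
Legal moves for Black: Kh7, Kg7.
Black is in check but has 2 legal moves → neither.

neither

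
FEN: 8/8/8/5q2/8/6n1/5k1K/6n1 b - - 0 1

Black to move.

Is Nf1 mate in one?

no

After Nf1: white king on h2; in check: yes, from the black knight on f1.
White has 1 legal reply: Kh1.
In check but a legal move exists → not checkmate.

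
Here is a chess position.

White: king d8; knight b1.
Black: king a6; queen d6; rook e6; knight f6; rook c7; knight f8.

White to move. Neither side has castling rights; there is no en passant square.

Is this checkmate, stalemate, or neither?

White to move; white king on d8.
In check: yes, from the black queen on d6.
King squares — c7: attacked by Qd6; d7: attacked by Qd6; e7: attacked by Qd6; c8: attacked by Rc7; e8: attacked by Re6.
Legal moves for White: none.
In check with no legal moves → checkmate.

checkmate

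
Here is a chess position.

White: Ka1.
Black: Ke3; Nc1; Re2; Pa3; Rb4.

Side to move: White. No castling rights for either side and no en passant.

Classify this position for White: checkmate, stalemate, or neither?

White to move; white king on a1.
In check: no.
King squares — b1: attacked by Rb4; a2: attacked by Nc1; b2: attacked by Re2.
Legal moves for White: none.
Not in check and no legal moves → stalemate.

stalemate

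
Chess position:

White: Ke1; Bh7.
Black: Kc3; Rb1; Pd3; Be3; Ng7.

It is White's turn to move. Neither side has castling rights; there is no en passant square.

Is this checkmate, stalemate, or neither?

checkmate

White to move; white king on e1.
In check: yes, from the black rook on b1.
King squares — d1: attacked by Rb1; f1: attacked by Rb1; d2: attacked by Kc3; e2: attacked by Pd3; f2: attacked by Be3.
Legal moves for White: none.
In check with no legal moves → checkmate.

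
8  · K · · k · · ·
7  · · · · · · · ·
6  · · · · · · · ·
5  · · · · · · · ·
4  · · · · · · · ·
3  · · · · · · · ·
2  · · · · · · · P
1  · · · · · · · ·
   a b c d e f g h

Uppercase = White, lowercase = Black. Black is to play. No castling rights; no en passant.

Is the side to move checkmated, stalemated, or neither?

neither

Black to move; black king on e8.
In check: no.
Legal moves for Black: Kf8, Kd8, Kf7, Ke7, Kd7.
Black has 5 legal moves and is not in check → neither.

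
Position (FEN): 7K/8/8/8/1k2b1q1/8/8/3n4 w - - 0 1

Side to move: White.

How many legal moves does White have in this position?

0

White to move; king on h8.
In check: no.
Legal moves: none.
Count: 0.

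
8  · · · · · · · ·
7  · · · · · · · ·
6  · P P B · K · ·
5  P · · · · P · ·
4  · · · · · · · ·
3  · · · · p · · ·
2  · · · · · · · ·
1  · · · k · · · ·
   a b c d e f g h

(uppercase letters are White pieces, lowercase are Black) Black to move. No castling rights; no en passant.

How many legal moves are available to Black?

Black to move; king on d1.
In check: no.
Legal moves: Ke2, Kd2, Kc2, Ke1, Kc1, e2.
Count: 6.

6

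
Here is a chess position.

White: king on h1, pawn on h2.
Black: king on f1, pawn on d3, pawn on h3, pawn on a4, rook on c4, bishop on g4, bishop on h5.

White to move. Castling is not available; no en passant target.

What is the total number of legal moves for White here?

White to move; king on h1.
In check: no.
Legal moves: none.
Count: 0.

0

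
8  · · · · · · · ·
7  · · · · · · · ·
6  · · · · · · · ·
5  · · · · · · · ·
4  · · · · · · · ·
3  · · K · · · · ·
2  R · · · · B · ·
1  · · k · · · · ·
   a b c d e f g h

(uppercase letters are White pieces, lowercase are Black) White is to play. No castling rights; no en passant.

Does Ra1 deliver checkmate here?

yes

After Ra1: black king on c1; in check: yes, from the white rook on a1.
King squares — b1: attacked by Ra1; d1: attacked by Ra1; b2: attacked by Kc3; c2: attacked by Kc3; d2: attacked by Kc3.
Black has no legal moves → checkmate.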